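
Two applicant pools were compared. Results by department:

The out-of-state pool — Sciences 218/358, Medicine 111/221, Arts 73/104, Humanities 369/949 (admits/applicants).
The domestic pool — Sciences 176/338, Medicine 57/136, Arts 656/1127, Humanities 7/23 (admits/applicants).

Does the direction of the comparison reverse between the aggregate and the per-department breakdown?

Sciences: the out-of-state pool 218/358 = 60.9%, the domestic pool 176/338 = 52.1% → the out-of-state pool
Medicine: the out-of-state pool 111/221 = 50.2%, the domestic pool 57/136 = 41.9% → the out-of-state pool
Arts: the out-of-state pool 73/104 = 70.2%, the domestic pool 656/1127 = 58.2% → the out-of-state pool
Humanities: the out-of-state pool 369/949 = 38.9%, the domestic pool 7/23 = 30.4% → the out-of-state pool
Overall: the out-of-state pool 771/1632 = 47.2%, the domestic pool 896/1624 = 55.2% → the domestic pool
The out-of-state pool wins each department group but the domestic pool wins overall — the comparison reverses. The out-of-state pool's applicants skew toward Humanities, which has a lower base rate.

Yes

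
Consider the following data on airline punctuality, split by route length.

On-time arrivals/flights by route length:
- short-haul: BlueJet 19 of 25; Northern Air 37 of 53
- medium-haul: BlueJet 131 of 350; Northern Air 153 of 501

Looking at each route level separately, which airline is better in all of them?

Short-haul: BlueJet 19/25 = 76.0%, Northern Air 37/53 = 69.8% → BlueJet
Medium-haul: BlueJet 131/350 = 37.4%, Northern Air 153/501 = 30.5% → BlueJet
BlueJet has the higher rate in both groups.

BlueJet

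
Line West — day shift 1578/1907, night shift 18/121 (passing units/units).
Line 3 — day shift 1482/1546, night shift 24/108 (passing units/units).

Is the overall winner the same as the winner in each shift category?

Day shift: Line West 1578/1907 = 82.7%, Line 3 1482/1546 = 95.9% → Line 3
Night shift: Line West 18/121 = 14.9%, Line 3 24/108 = 22.2% → Line 3
Overall: Line West 1596/2028 = 78.7%, Line 3 1506/1654 = 91.1% → Line 3
Line 3 wins overall and in every shift group — no reversal.

Yes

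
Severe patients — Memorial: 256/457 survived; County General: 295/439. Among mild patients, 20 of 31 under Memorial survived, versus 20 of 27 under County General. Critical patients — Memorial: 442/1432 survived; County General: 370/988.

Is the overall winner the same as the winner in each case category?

Severe: Memorial 256/457 = 56.0%, County General 295/439 = 67.2% → County General
Mild: Memorial 20/31 = 64.5%, County General 20/27 = 74.1% → County General
Critical: Memorial 442/1432 = 30.9%, County General 370/988 = 37.4% → County General
Overall: Memorial 718/1920 = 37.4%, County General 685/1454 = 47.1% → County General
County General wins overall and in every case group — no reversal.

Yes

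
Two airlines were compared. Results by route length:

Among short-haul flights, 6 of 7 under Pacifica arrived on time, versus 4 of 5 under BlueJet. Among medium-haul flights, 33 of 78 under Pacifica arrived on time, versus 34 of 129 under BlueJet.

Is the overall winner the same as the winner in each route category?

Yes

Short-haul: Pacifica 6/7 = 85.7%, BlueJet 4/5 = 80.0% → Pacifica
Medium-haul: Pacifica 33/78 = 42.3%, BlueJet 34/129 = 26.4% → Pacifica
Overall: Pacifica 39/85 = 45.9%, BlueJet 38/134 = 28.4% → Pacifica
Pacifica wins overall and in every route group — no reversal.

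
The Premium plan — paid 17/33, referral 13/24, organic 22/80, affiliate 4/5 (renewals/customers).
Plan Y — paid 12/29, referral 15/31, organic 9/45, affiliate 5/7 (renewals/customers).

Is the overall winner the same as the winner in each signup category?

Yes

Paid: the Premium plan 17/33 = 51.5%, Plan Y 12/29 = 41.4% → the Premium plan
Referral: the Premium plan 13/24 = 54.2%, Plan Y 15/31 = 48.4% → the Premium plan
Organic: the Premium plan 22/80 = 27.5%, Plan Y 9/45 = 20.0% → the Premium plan
Affiliate: the Premium plan 4/5 = 80.0%, Plan Y 5/7 = 71.4% → the Premium plan
Overall: the Premium plan 56/142 = 39.4%, Plan Y 41/112 = 36.6% → the Premium plan
The Premium plan wins overall and in every signup group — no reversal.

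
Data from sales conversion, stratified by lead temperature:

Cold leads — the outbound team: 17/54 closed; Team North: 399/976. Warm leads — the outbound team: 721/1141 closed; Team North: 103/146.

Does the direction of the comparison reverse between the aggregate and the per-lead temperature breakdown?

Yes

Cold: the outbound team 17/54 = 31.5%, Team North 399/976 = 40.9% → Team North
Warm: the outbound team 721/1141 = 63.2%, Team North 103/146 = 70.5% → Team North
Overall: the outbound team 738/1195 = 61.8%, Team North 502/1122 = 44.7% → the outbound team
Team North wins each lead group but the outbound team wins overall — the comparison reverses. Team North's leads skew toward cold, which has a lower base rate.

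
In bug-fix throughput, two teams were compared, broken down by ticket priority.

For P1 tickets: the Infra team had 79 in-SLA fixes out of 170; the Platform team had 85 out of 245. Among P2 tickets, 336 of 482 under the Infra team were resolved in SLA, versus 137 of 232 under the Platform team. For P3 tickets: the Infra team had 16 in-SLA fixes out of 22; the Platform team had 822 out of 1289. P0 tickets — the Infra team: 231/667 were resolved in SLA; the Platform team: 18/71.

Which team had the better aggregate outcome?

P1: the Infra team 79/170 = 46.5%, the Platform team 85/245 = 34.7% → the Infra team
P2: the Infra team 336/482 = 69.7%, the Platform team 137/232 = 59.1% → the Infra team
P3: the Infra team 16/22 = 72.7%, the Platform team 822/1289 = 63.8% → the Infra team
P0: the Infra team 231/667 = 34.6%, the Platform team 18/71 = 25.4% → the Infra team
Overall: the Infra team 662/1341 = 49.4%, the Platform team 1062/1837 = 57.8% → the Platform team
(The Infra team wins every ticket group but the Platform team wins overall — the Infra team's tickets skew toward the low-rate P0 group.)

the Platform team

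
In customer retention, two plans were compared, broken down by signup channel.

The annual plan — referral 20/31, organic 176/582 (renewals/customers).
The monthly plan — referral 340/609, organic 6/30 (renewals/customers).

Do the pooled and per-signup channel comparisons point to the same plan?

Referral: the annual plan 20/31 = 64.5%, the monthly plan 340/609 = 55.8% → the annual plan
Organic: the annual plan 176/582 = 30.2%, the monthly plan 6/30 = 20.0% → the annual plan
Overall: the annual plan 196/613 = 32.0%, the monthly plan 346/639 = 54.1% → the monthly plan
The annual plan wins each signup group but the monthly plan wins overall — the comparison reverses. The annual plan's customers skew toward organic, which has a lower base rate.

No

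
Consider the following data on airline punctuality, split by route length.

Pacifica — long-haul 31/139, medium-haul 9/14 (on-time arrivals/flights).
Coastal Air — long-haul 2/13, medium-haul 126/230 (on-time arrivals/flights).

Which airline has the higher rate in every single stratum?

Long-haul: Pacifica 31/139 = 22.3%, Coastal Air 2/13 = 15.4% → Pacifica
Medium-haul: Pacifica 9/14 = 64.3%, Coastal Air 126/230 = 54.8% → Pacifica
Pacifica has the higher rate in both groups.

Pacifica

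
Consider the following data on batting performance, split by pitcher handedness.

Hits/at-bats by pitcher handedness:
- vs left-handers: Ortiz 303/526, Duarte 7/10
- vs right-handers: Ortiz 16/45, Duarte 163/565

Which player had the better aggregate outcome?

Ortiz

Vs left-handers: Ortiz 303/526 = 57.6%, Duarte 7/10 = 70.0% → Duarte
Vs right-handers: Ortiz 16/45 = 35.6%, Duarte 163/565 = 28.8% → Ortiz
Overall: Ortiz 319/571 = 55.9%, Duarte 170/575 = 29.6% → Ortiz
(Neither sweeps every pitcher group, but Ortiz has the higher pooled rate.)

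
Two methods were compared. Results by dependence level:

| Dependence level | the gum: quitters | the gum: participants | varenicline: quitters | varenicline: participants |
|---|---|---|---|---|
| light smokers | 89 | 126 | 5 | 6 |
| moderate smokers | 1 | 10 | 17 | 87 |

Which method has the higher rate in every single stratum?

varenicline

Light smokers: the gum 89/126 = 70.6%, varenicline 5/6 = 83.3% → varenicline
Moderate smokers: the gum 1/10 = 10.0%, varenicline 17/87 = 19.5% → varenicline
Varenicline has the higher rate in both groups.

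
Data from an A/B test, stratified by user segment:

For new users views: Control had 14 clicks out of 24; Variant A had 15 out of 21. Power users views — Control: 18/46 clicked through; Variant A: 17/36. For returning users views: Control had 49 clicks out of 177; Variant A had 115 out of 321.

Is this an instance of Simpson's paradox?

No

New users: Control 14/24 = 58.3%, Variant A 15/21 = 71.4% → Variant A
Power users: Control 18/46 = 39.1%, Variant A 17/36 = 47.2% → Variant A
Returning users: Control 49/177 = 27.7%, Variant A 115/321 = 35.8% → Variant A
Overall: Control 81/247 = 32.8%, Variant A 147/378 = 38.9% → Variant A
Variant A wins overall and in every user group — no reversal.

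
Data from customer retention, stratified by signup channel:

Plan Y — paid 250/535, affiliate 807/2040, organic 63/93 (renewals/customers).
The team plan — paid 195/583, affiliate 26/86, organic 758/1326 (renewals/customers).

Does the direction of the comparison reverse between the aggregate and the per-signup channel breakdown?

Yes

Paid: Plan Y 250/535 = 46.7%, the team plan 195/583 = 33.4% → Plan Y
Affiliate: Plan Y 807/2040 = 39.6%, the team plan 26/86 = 30.2% → Plan Y
Organic: Plan Y 63/93 = 67.7%, the team plan 758/1326 = 57.2% → Plan Y
Overall: Plan Y 1120/2668 = 42.0%, the team plan 979/1995 = 49.1% → the team plan
Plan Y wins each signup group but the team plan wins overall — the comparison reverses. Plan Y's customers skew toward affiliate, which has a lower base rate.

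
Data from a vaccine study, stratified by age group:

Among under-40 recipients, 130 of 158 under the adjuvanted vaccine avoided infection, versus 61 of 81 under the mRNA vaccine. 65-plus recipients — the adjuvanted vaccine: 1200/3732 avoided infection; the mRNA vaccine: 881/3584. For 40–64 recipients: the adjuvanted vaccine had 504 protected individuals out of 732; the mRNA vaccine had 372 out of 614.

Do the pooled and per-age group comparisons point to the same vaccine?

Yes

Under-40: the adjuvanted vaccine 130/158 = 82.3%, the mRNA vaccine 61/81 = 75.3% → the adjuvanted vaccine
65-plus: the adjuvanted vaccine 1200/3732 = 32.2%, the mRNA vaccine 881/3584 = 24.6% → the adjuvanted vaccine
40–64: the adjuvanted vaccine 504/732 = 68.9%, the mRNA vaccine 372/614 = 60.6% → the adjuvanted vaccine
Overall: the adjuvanted vaccine 1834/4622 = 39.7%, the mRNA vaccine 1314/4279 = 30.7% → the adjuvanted vaccine
The adjuvanted vaccine wins overall and in every age group — no reversal.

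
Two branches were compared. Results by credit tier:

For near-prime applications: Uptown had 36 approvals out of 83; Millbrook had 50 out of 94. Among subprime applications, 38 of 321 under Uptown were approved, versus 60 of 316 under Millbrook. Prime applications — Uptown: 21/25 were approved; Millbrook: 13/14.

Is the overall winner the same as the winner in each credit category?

Yes

Near-prime: Uptown 36/83 = 43.4%, Millbrook 50/94 = 53.2% → Millbrook
Subprime: Uptown 38/321 = 11.8%, Millbrook 60/316 = 19.0% → Millbrook
Prime: Uptown 21/25 = 84.0%, Millbrook 13/14 = 92.9% → Millbrook
Overall: Uptown 95/429 = 22.1%, Millbrook 123/424 = 29.0% → Millbrook
Millbrook wins overall and in every credit group — no reversal.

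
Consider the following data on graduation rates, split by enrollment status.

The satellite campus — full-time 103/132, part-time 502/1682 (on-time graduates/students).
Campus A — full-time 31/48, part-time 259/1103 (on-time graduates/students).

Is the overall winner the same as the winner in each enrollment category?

Full-time: the satellite campus 103/132 = 78.0%, Campus A 31/48 = 64.6% → the satellite campus
Part-time: the satellite campus 502/1682 = 29.8%, Campus A 259/1103 = 23.5% → the satellite campus
Overall: the satellite campus 605/1814 = 33.4%, Campus A 290/1151 = 25.2% → the satellite campus
The satellite campus wins overall and in every enrollment group — no reversal.

Yes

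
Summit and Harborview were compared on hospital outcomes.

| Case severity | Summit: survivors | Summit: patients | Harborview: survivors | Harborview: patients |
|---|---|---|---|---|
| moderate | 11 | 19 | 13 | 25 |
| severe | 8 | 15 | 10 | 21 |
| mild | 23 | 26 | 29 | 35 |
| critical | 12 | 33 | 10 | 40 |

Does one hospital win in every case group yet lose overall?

No

Moderate: Summit 11/19 = 57.9%, Harborview 13/25 = 52.0% → Summit
Severe: Summit 8/15 = 53.3%, Harborview 10/21 = 47.6% → Summit
Mild: Summit 23/26 = 88.5%, Harborview 29/35 = 82.9% → Summit
Critical: Summit 12/33 = 36.4%, Harborview 10/40 = 25.0% → Summit
Overall: Summit 54/93 = 58.1%, Harborview 62/121 = 51.2% → Summit
Summit wins overall and in every case group — no reversal.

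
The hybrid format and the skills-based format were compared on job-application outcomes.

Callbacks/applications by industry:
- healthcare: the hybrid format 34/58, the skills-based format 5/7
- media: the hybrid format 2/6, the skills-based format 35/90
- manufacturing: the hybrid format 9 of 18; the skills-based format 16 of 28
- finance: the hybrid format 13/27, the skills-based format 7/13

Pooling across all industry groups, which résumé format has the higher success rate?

Healthcare: the hybrid format 34/58 = 58.6%, the skills-based format 5/7 = 71.4% → the skills-based format
Media: the hybrid format 2/6 = 33.3%, the skills-based format 35/90 = 38.9% → the skills-based format
Manufacturing: the hybrid format 9/18 = 50.0%, the skills-based format 16/28 = 57.1% → the skills-based format
Finance: the hybrid format 13/27 = 48.1%, the skills-based format 7/13 = 53.8% → the skills-based format
Overall: the hybrid format 58/109 = 53.2%, the skills-based format 63/138 = 45.7% → the hybrid format
(The skills-based format wins every industry group but the hybrid format wins overall — the skills-based format's applications skew toward the low-rate media group.)

the hybrid format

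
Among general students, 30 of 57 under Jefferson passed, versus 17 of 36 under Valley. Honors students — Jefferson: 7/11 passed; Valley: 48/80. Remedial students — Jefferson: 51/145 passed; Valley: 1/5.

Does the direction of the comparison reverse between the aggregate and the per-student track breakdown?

Yes

General: Jefferson 30/57 = 52.6%, Valley 17/36 = 47.2% → Jefferson
Honors: Jefferson 7/11 = 63.6%, Valley 48/80 = 60.0% → Jefferson
Remedial: Jefferson 51/145 = 35.2%, Valley 1/5 = 20.0% → Jefferson
Overall: Jefferson 88/213 = 41.3%, Valley 66/121 = 54.5% → Valley
Jefferson wins each student group but Valley wins overall — the comparison reverses. Jefferson's students skew toward remedial, which has a lower base rate.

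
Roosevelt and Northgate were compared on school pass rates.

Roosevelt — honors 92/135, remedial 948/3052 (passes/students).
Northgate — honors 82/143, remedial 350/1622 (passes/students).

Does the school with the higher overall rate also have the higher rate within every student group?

Yes

Honors: Roosevelt 92/135 = 68.1%, Northgate 82/143 = 57.3% → Roosevelt
Remedial: Roosevelt 948/3052 = 31.1%, Northgate 350/1622 = 21.6% → Roosevelt
Overall: Roosevelt 1040/3187 = 32.6%, Northgate 432/1765 = 24.5% → Roosevelt
Roosevelt wins overall and in every student group — no reversal.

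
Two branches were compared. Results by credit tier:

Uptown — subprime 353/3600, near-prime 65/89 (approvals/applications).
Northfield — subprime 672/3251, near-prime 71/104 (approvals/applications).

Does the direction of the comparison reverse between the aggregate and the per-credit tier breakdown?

No

Subprime: Uptown 353/3600 = 9.8%, Northfield 672/3251 = 20.7% → Northfield
Near-prime: Uptown 65/89 = 73.0%, Northfield 71/104 = 68.3% → Uptown
Overall: Uptown 418/3689 = 11.3%, Northfield 743/3355 = 22.1% → Northfield
Neither sweeps: Uptown wins 1 of 2 groups, Northfield wins 1. Northfield wins overall but not every group — no Simpson reversal.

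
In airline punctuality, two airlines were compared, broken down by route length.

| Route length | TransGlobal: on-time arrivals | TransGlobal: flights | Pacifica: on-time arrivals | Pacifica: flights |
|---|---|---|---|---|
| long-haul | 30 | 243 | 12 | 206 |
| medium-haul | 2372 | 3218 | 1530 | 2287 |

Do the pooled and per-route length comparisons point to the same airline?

Long-haul: TransGlobal 30/243 = 12.3%, Pacifica 12/206 = 5.8% → TransGlobal
Medium-haul: TransGlobal 2372/3218 = 73.7%, Pacifica 1530/2287 = 66.9% → TransGlobal
Overall: TransGlobal 2402/3461 = 69.4%, Pacifica 1542/2493 = 61.9% → TransGlobal
TransGlobal wins overall and in every route group — no reversal.

Yes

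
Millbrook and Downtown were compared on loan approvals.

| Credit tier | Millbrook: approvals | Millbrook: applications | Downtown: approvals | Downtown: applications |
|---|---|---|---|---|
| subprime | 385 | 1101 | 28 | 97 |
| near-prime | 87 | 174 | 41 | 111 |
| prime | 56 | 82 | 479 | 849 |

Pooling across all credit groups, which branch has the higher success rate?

Downtown

Subprime: Millbrook 385/1101 = 35.0%, Downtown 28/97 = 28.9% → Millbrook
Near-prime: Millbrook 87/174 = 50.0%, Downtown 41/111 = 36.9% → Millbrook
Prime: Millbrook 56/82 = 68.3%, Downtown 479/849 = 56.4% → Millbrook
Overall: Millbrook 528/1357 = 38.9%, Downtown 548/1057 = 51.8% → Downtown
(Millbrook wins every credit group but Downtown wins overall — Millbrook's applications skew toward the low-rate subprime group.)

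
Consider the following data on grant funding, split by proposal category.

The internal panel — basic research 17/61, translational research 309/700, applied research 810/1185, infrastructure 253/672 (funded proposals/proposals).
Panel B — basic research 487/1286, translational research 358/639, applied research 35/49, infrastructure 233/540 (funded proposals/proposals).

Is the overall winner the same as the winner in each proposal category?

No

Basic research: the internal panel 17/61 = 27.9%, Panel B 487/1286 = 37.9% → Panel B
Translational research: the internal panel 309/700 = 44.1%, Panel B 358/639 = 56.0% → Panel B
Applied research: the internal panel 810/1185 = 68.4%, Panel B 35/49 = 71.4% → Panel B
Infrastructure: the internal panel 253/672 = 37.6%, Panel B 233/540 = 43.1% → Panel B
Overall: the internal panel 1389/2618 = 53.1%, Panel B 1113/2514 = 44.3% → the internal panel
Panel B wins each proposal group but the internal panel wins overall — the comparison reverses. Panel B's proposals skew toward basic research, which has a lower base rate.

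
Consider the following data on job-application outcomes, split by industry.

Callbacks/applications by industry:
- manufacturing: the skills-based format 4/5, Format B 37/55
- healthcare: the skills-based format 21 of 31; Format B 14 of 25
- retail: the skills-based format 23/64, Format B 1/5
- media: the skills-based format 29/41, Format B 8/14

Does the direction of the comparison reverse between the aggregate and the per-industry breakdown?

Manufacturing: the skills-based format 4/5 = 80.0%, Format B 37/55 = 67.3% → the skills-based format
Healthcare: the skills-based format 21/31 = 67.7%, Format B 14/25 = 56.0% → the skills-based format
Retail: the skills-based format 23/64 = 35.9%, Format B 1/5 = 20.0% → the skills-based format
Media: the skills-based format 29/41 = 70.7%, Format B 8/14 = 57.1% → the skills-based format
Overall: the skills-based format 77/141 = 54.6%, Format B 60/99 = 60.6% → Format B
The skills-based format wins each industry group but Format B wins overall — the comparison reverses. The skills-based format's applications skew toward retail, which has a lower base rate.

Yes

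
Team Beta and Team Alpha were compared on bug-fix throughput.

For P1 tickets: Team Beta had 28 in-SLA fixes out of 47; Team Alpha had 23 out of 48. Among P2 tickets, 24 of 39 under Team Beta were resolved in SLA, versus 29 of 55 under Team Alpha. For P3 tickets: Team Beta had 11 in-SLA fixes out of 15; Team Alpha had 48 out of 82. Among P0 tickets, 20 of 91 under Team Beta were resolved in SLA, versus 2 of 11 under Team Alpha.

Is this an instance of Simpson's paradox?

Yes

P1: Team Beta 28/47 = 59.6%, Team Alpha 23/48 = 47.9% → Team Beta
P2: Team Beta 24/39 = 61.5%, Team Alpha 29/55 = 52.7% → Team Beta
P3: Team Beta 11/15 = 73.3%, Team Alpha 48/82 = 58.5% → Team Beta
P0: Team Beta 20/91 = 22.0%, Team Alpha 2/11 = 18.2% → Team Beta
Overall: Team Beta 83/192 = 43.2%, Team Alpha 102/196 = 52.0% → Team Alpha
Team Beta wins each ticket group but Team Alpha wins overall — the comparison reverses. Team Beta's tickets skew toward P0, which has a lower base rate.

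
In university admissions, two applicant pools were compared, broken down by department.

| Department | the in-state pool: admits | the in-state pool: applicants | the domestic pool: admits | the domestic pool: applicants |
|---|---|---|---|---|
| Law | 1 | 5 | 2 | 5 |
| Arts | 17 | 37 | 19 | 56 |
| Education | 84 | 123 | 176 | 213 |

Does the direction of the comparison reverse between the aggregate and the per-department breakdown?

No

Law: the in-state pool 1/5 = 20.0%, the domestic pool 2/5 = 40.0% → the domestic pool
Arts: the in-state pool 17/37 = 45.9%, the domestic pool 19/56 = 33.9% → the in-state pool
Education: the in-state pool 84/123 = 68.3%, the domestic pool 176/213 = 82.6% → the domestic pool
Overall: the in-state pool 102/165 = 61.8%, the domestic pool 197/274 = 71.9% → the domestic pool
Neither sweeps: the in-state pool wins 1 of 3 groups, the domestic pool wins 2. The domestic pool wins overall but not every group — no Simpson reversal.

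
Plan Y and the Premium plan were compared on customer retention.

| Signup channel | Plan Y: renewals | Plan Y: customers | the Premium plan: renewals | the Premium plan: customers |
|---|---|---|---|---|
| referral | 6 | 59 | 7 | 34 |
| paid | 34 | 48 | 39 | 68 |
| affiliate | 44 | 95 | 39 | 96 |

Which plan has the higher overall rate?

Referral: Plan Y 6/59 = 10.2%, the Premium plan 7/34 = 20.6% → the Premium plan
Paid: Plan Y 34/48 = 70.8%, the Premium plan 39/68 = 57.4% → Plan Y
Affiliate: Plan Y 44/95 = 46.3%, the Premium plan 39/96 = 40.6% → Plan Y
Overall: Plan Y 84/202 = 41.6%, the Premium plan 85/198 = 42.9% → the Premium plan
(Neither sweeps every signup group, but the Premium plan has the higher pooled rate.)

the Premium plan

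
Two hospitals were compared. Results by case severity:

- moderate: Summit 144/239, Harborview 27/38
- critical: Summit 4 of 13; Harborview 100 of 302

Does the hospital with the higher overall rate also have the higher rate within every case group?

No

Moderate: Summit 144/239 = 60.3%, Harborview 27/38 = 71.1% → Harborview
Critical: Summit 4/13 = 30.8%, Harborview 100/302 = 33.1% → Harborview
Overall: Summit 148/252 = 58.7%, Harborview 127/340 = 37.4% → Summit
Harborview wins each case group but Summit wins overall — the comparison reverses. Harborview's patients skew toward critical, which has a lower base rate.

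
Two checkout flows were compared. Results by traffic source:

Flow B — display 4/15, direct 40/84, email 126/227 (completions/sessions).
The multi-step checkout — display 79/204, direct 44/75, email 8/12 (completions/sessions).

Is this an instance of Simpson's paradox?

Yes

Display: Flow B 4/15 = 26.7%, the multi-step checkout 79/204 = 38.7% → the multi-step checkout
Direct: Flow B 40/84 = 47.6%, the multi-step checkout 44/75 = 58.7% → the multi-step checkout
Email: Flow B 126/227 = 55.5%, the multi-step checkout 8/12 = 66.7% → the multi-step checkout
Overall: Flow B 170/326 = 52.1%, the multi-step checkout 131/291 = 45.0% → Flow B
The multi-step checkout wins each traffic group but Flow B wins overall — the comparison reverses. The multi-step checkout's sessions skew toward display, which has a lower base rate.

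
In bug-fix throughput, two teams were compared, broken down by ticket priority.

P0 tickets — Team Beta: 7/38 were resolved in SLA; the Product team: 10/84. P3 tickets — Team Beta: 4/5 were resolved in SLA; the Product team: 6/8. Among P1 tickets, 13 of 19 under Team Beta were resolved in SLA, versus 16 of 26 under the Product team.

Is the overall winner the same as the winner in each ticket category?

P0: Team Beta 7/38 = 18.4%, the Product team 10/84 = 11.9% → Team Beta
P3: Team Beta 4/5 = 80.0%, the Product team 6/8 = 75.0% → Team Beta
P1: Team Beta 13/19 = 68.4%, the Product team 16/26 = 61.5% → Team Beta
Overall: Team Beta 24/62 = 38.7%, the Product team 32/118 = 27.1% → Team Beta
Team Beta wins overall and in every ticket group — no reversal.

Yes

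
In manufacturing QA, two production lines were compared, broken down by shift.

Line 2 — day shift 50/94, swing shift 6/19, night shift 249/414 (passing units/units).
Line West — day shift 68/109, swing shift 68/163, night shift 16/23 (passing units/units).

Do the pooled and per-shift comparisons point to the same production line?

No

Day shift: Line 2 50/94 = 53.2%, Line West 68/109 = 62.4% → Line West
Swing shift: Line 2 6/19 = 31.6%, Line West 68/163 = 41.7% → Line West
Night shift: Line 2 249/414 = 60.1%, Line West 16/23 = 69.6% → Line West
Overall: Line 2 305/527 = 57.9%, Line West 152/295 = 51.5% → Line 2
Line West wins each shift group but Line 2 wins overall — the comparison reverses. Line West's units skew toward swing shift, which has a lower base rate.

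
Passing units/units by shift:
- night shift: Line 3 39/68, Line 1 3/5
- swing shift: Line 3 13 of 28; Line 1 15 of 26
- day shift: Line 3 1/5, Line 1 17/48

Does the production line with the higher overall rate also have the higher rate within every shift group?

Night shift: Line 3 39/68 = 57.4%, Line 1 3/5 = 60.0% → Line 1
Swing shift: Line 3 13/28 = 46.4%, Line 1 15/26 = 57.7% → Line 1
Day shift: Line 3 1/5 = 20.0%, Line 1 17/48 = 35.4% → Line 1
Overall: Line 3 53/101 = 52.5%, Line 1 35/79 = 44.3% → Line 3
Line 1 wins each shift group but Line 3 wins overall — the comparison reverses. Line 1's units skew toward day shift, which has a lower base rate.

No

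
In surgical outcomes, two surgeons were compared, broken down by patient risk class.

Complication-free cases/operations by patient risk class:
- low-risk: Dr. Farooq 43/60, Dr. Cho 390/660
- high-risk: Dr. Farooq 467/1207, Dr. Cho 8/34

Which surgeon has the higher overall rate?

Dr. Cho

Low-risk: Dr. Farooq 43/60 = 71.7%, Dr. Cho 390/660 = 59.1% → Dr. Farooq
High-risk: Dr. Farooq 467/1207 = 38.7%, Dr. Cho 8/34 = 23.5% → Dr. Farooq
Overall: Dr. Farooq 510/1267 = 40.3%, Dr. Cho 398/694 = 57.3% → Dr. Cho
(Dr. Farooq wins every patient risk group but Dr. Cho wins overall — Dr. Farooq's operations skew toward the low-rate high-risk group.)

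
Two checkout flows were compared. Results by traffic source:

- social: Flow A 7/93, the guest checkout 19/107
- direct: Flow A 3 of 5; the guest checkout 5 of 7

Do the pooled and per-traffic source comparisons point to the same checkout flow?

Social: Flow A 7/93 = 7.5%, the guest checkout 19/107 = 17.8% → the guest checkout
Direct: Flow A 3/5 = 60.0%, the guest checkout 5/7 = 71.4% → the guest checkout
Overall: Flow A 10/98 = 10.2%, the guest checkout 24/114 = 21.1% → the guest checkout
The guest checkout wins overall and in every traffic group — no reversal.

Yes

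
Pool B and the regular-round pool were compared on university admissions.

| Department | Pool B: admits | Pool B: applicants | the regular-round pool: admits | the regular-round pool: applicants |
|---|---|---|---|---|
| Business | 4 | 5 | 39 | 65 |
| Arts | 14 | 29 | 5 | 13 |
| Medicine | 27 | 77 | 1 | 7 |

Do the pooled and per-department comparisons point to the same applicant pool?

Business: Pool B 4/5 = 80.0%, the regular-round pool 39/65 = 60.0% → Pool B
Arts: Pool B 14/29 = 48.3%, the regular-round pool 5/13 = 38.5% → Pool B
Medicine: Pool B 27/77 = 35.1%, the regular-round pool 1/7 = 14.3% → Pool B
Overall: Pool B 45/111 = 40.5%, the regular-round pool 45/85 = 52.9% → the regular-round pool
Pool B wins each department group but the regular-round pool wins overall — the comparison reverses. Pool B's applicants skew toward Medicine, which has a lower base rate.

No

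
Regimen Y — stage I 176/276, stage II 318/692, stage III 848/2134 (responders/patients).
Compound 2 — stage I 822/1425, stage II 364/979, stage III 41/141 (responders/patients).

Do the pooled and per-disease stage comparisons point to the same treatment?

Stage I: Regimen Y 176/276 = 63.8%, Compound 2 822/1425 = 57.7% → Regimen Y
Stage II: Regimen Y 318/692 = 46.0%, Compound 2 364/979 = 37.2% → Regimen Y
Stage III: Regimen Y 848/2134 = 39.7%, Compound 2 41/141 = 29.1% → Regimen Y
Overall: Regimen Y 1342/3102 = 43.3%, Compound 2 1227/2545 = 48.2% → Compound 2
Regimen Y wins each disease group but Compound 2 wins overall — the comparison reverses. Regimen Y's patients skew toward stage III, which has a lower base rate.

No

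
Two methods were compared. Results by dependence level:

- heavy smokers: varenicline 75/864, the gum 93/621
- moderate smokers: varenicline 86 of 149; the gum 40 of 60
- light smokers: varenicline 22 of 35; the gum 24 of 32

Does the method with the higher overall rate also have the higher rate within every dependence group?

Heavy smokers: varenicline 75/864 = 8.7%, the gum 93/621 = 15.0% → the gum
Moderate smokers: varenicline 86/149 = 57.7%, the gum 40/60 = 66.7% → the gum
Light smokers: varenicline 22/35 = 62.9%, the gum 24/32 = 75.0% → the gum
Overall: varenicline 183/1048 = 17.5%, the gum 157/713 = 22.0% → the gum
The gum wins overall and in every dependence group — no reversal.

Yes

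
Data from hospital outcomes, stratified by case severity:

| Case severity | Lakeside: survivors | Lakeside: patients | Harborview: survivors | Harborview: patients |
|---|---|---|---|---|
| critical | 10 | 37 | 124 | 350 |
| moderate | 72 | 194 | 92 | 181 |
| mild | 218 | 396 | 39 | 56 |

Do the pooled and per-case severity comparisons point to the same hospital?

No

Critical: Lakeside 10/37 = 27.0%, Harborview 124/350 = 35.4% → Harborview
Moderate: Lakeside 72/194 = 37.1%, Harborview 92/181 = 50.8% → Harborview
Mild: Lakeside 218/396 = 55.1%, Harborview 39/56 = 69.6% → Harborview
Overall: Lakeside 300/627 = 47.8%, Harborview 255/587 = 43.4% → Lakeside
Harborview wins each case group but Lakeside wins overall — the comparison reverses. Harborview's patients skew toward critical, which has a lower base rate.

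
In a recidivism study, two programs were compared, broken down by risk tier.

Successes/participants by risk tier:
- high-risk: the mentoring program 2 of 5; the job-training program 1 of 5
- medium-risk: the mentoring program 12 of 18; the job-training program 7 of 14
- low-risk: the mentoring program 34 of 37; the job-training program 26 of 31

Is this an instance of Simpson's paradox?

High-risk: the mentoring program 2/5 = 40.0%, the job-training program 1/5 = 20.0% → the mentoring program
Medium-risk: the mentoring program 12/18 = 66.7%, the job-training program 7/14 = 50.0% → the mentoring program
Low-risk: the mentoring program 34/37 = 91.9%, the job-training program 26/31 = 83.9% → the mentoring program
Overall: the mentoring program 48/60 = 80.0%, the job-training program 34/50 = 68.0% → the mentoring program
The mentoring program wins overall and in every risk group — no reversal.

No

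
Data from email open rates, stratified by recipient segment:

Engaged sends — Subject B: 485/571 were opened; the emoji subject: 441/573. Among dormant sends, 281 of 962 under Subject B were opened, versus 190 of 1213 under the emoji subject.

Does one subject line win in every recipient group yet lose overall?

Engaged: Subject B 485/571 = 84.9%, the emoji subject 441/573 = 77.0% → Subject B
Dormant: Subject B 281/962 = 29.2%, the emoji subject 190/1213 = 15.7% → Subject B
Overall: Subject B 766/1533 = 50.0%, the emoji subject 631/1786 = 35.3% → Subject B
Subject B wins overall and in every recipient group — no reversal.

No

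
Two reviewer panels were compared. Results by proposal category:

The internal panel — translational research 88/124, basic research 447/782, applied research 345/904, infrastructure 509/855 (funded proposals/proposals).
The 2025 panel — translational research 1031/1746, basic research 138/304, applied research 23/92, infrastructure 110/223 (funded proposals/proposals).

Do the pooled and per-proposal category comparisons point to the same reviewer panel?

Translational research: the internal panel 88/124 = 71.0%, the 2025 panel 1031/1746 = 59.0% → the internal panel
Basic research: the internal panel 447/782 = 57.2%, the 2025 panel 138/304 = 45.4% → the internal panel
Applied research: the internal panel 345/904 = 38.2%, the 2025 panel 23/92 = 25.0% → the internal panel
Infrastructure: the internal panel 509/855 = 59.5%, the 2025 panel 110/223 = 49.3% → the internal panel
Overall: the internal panel 1389/2665 = 52.1%, the 2025 panel 1302/2365 = 55.1% → the 2025 panel
The internal panel wins each proposal group but the 2025 panel wins overall — the comparison reverses. The internal panel's proposals skew toward applied research, which has a lower base rate.

No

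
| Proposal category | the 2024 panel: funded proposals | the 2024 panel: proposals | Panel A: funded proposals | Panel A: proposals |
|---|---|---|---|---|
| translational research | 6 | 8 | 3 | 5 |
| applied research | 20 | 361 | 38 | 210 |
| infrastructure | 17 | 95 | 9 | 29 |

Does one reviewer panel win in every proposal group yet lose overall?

Translational research: the 2024 panel 6/8 = 75.0%, Panel A 3/5 = 60.0% → the 2024 panel
Applied research: the 2024 panel 20/361 = 5.5%, Panel A 38/210 = 18.1% → Panel A
Infrastructure: the 2024 panel 17/95 = 17.9%, Panel A 9/29 = 31.0% → Panel A
Overall: the 2024 panel 43/464 = 9.3%, Panel A 50/244 = 20.5% → Panel A
Neither sweeps: the 2024 panel wins 1 of 3 groups, Panel A wins 2. Panel A wins overall but not every group — no Simpson reversal.

No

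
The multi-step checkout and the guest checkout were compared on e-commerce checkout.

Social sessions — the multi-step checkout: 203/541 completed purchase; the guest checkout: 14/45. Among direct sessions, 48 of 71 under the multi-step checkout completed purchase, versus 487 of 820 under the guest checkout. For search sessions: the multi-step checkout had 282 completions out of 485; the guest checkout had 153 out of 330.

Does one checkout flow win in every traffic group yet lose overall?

Yes

Social: the multi-step checkout 203/541 = 37.5%, the guest checkout 14/45 = 31.1% → the multi-step checkout
Direct: the multi-step checkout 48/71 = 67.6%, the guest checkout 487/820 = 59.4% → the multi-step checkout
Search: the multi-step checkout 282/485 = 58.1%, the guest checkout 153/330 = 46.4% → the multi-step checkout
Overall: the multi-step checkout 533/1097 = 48.6%, the guest checkout 654/1195 = 54.7% → the guest checkout
The multi-step checkout wins each traffic group but the guest checkout wins overall — the comparison reverses. The multi-step checkout's sessions skew toward social, which has a lower base rate.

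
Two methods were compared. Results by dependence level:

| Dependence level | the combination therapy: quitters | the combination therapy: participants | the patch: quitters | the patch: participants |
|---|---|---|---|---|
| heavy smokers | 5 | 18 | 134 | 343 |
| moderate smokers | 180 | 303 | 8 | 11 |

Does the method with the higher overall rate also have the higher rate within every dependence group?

No

Heavy smokers: the combination therapy 5/18 = 27.8%, the patch 134/343 = 39.1% → the patch
Moderate smokers: the combination therapy 180/303 = 59.4%, the patch 8/11 = 72.7% → the patch
Overall: the combination therapy 185/321 = 57.6%, the patch 142/354 = 40.1% → the combination therapy
The patch wins each dependence group but the combination therapy wins overall — the comparison reverses. The patch's participants skew toward heavy smokers, which has a lower base rate.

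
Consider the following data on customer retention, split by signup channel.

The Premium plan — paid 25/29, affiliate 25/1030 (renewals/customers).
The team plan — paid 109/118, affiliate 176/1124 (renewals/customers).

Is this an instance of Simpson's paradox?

Paid: the Premium plan 25/29 = 86.2%, the team plan 109/118 = 92.4% → the team plan
Affiliate: the Premium plan 25/1030 = 2.4%, the team plan 176/1124 = 15.7% → the team plan
Overall: the Premium plan 50/1059 = 4.7%, the team plan 285/1242 = 22.9% → the team plan
The team plan wins overall and in every signup group — no reversal.

No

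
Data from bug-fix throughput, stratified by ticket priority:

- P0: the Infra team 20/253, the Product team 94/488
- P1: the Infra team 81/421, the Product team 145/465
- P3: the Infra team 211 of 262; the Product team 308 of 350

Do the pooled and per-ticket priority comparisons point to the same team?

P0: the Infra team 20/253 = 7.9%, the Product team 94/488 = 19.3% → the Product team
P1: the Infra team 81/421 = 19.2%, the Product team 145/465 = 31.2% → the Product team
P3: the Infra team 211/262 = 80.5%, the Product team 308/350 = 88.0% → the Product team
Overall: the Infra team 312/936 = 33.3%, the Product team 547/1303 = 42.0% → the Product team
The Product team wins overall and in every ticket group — no reversal.

Yes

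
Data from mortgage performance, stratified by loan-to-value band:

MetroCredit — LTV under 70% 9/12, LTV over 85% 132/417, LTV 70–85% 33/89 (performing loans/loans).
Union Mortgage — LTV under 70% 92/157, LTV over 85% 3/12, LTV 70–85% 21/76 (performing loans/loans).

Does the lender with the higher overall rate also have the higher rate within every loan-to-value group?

LTV under 70%: MetroCredit 9/12 = 75.0%, Union Mortgage 92/157 = 58.6% → MetroCredit
LTV over 85%: MetroCredit 132/417 = 31.7%, Union Mortgage 3/12 = 25.0% → MetroCredit
LTV 70–85%: MetroCredit 33/89 = 37.1%, Union Mortgage 21/76 = 27.6% → MetroCredit
Overall: MetroCredit 174/518 = 33.6%, Union Mortgage 116/245 = 47.3% → Union Mortgage
MetroCredit wins each loan-to-value group but Union Mortgage wins overall — the comparison reverses. MetroCredit's loans skew toward LTV over 85%, which has a lower base rate.

No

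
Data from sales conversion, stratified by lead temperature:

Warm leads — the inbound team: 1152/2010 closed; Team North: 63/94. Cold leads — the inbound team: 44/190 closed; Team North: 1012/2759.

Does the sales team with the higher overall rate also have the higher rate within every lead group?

No

Warm: the inbound team 1152/2010 = 57.3%, Team North 63/94 = 67.0% → Team North
Cold: the inbound team 44/190 = 23.2%, Team North 1012/2759 = 36.7% → Team North
Overall: the inbound team 1196/2200 = 54.4%, Team North 1075/2853 = 37.7% → the inbound team
Team North wins each lead group but the inbound team wins overall — the comparison reverses. Team North's leads skew toward cold, which has a lower base rate.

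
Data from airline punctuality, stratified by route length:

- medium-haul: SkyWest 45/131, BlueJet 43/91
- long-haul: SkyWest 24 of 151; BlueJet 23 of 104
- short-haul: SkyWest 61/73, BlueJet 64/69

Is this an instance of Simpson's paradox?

No

Medium-haul: SkyWest 45/131 = 34.4%, BlueJet 43/91 = 47.3% → BlueJet
Long-haul: SkyWest 24/151 = 15.9%, BlueJet 23/104 = 22.1% → BlueJet
Short-haul: SkyWest 61/73 = 83.6%, BlueJet 64/69 = 92.8% → BlueJet
Overall: SkyWest 130/355 = 36.6%, BlueJet 130/264 = 49.2% → BlueJet
BlueJet wins overall and in every route group — no reversal.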